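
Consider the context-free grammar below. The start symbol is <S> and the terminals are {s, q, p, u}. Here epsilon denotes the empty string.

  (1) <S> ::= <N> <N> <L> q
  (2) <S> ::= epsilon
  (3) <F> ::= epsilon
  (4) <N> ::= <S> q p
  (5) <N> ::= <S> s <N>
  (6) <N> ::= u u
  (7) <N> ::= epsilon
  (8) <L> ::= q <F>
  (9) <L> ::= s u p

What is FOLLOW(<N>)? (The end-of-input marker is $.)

{q, s, u}

FIRST(<F>) = {epsilon}
FIRST(<L>) = {q, s}
FIRST(<S>) = {epsilon, q, s, u}  (via <N> <N> <L> q)
FIRST(<N>) = {epsilon, q, s, u}  (via <S> q p, <S> s <N>)
FOLLOW(<S>) includes $ since <S> is the start symbol.
FOLLOW(<S>): in <N>::=<S> q p, <S> is followed by q p with FIRST {q}; in <N>::=<S> s <N>, <S> is followed by s <N> with FIRST {s}. Thus FOLLOW(<S>) = {$, q, s}.
FOLLOW(<N>): in <S>::=<N> <N> <L> q (occurrence 1), <N> is followed by <N> <L> q with FIRST {q, s, u}; in <S>::=<N> <N> <L> q (occurrence 2), <N> is followed by <L> q with FIRST {q, s}; in <N>::=<S> s <N>, the suffix after <N> is empty (adds nothing new). Thus FOLLOW(<N>) = {q, s, u}.
FOLLOW(<L>): in <S>::=<N> <N> <L> q, <L> is followed by q with FIRST {q}. Thus FOLLOW(<L>) = {q}.
FOLLOW(<F>): in <L>::=q <F>, the suffix after <F> is empty, so FOLLOW(<F>) ⊇ FOLLOW(<L>) = {q}. Thus FOLLOW(<F>) = {q}.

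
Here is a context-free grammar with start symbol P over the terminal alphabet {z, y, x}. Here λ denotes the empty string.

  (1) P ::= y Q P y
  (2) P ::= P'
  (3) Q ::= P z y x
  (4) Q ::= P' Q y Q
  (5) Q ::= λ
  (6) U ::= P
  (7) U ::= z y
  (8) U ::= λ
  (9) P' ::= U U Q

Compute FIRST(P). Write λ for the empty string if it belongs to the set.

FIRST(P): from P::=y Q P y we get {y}; from P::=P' we get {λ, y, z}. So FIRST(P) = {λ, y, z}.
FIRST(U): from U::=P we get {λ, y, z}; from U::=z y we get {z}; from U::=λ we get {λ}. So FIRST(U) = {λ, y, z}.
FIRST(Q): from Q::=P z y x we get {y, z}; from Q::=P' Q y Q we get {y, z}; from Q::=λ we get {λ}. So FIRST(Q) = {λ, y, z}.
FIRST(P'): from P'::=U U Q we get {λ, y, z}. So FIRST(P') = {λ, y, z}.

{λ, y, z}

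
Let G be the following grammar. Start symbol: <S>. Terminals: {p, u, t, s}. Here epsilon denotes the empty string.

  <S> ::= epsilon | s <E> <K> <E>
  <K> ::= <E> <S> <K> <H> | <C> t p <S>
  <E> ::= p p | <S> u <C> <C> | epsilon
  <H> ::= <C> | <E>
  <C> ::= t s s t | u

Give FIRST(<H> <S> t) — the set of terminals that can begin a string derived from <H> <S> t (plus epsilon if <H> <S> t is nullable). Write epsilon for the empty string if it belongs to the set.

FIRST(<S>): from <S>::=epsilon we get {epsilon}; from <S>::=s <E> <K> <E> we get {s}. So FIRST(<S>) = {epsilon, s}.
FIRST(<C>): from <C>::=t s s t we get {t}; from <C>::=u we get {u}. So FIRST(<C>) = {t, u}.
FIRST(<E>): from <E>::=p p we get {p}; from <E>::=<S> u <C> <C> we get {s, u}; from <E>::=epsilon we get {epsilon}. So FIRST(<E>) = {epsilon, p, s, u}.
FIRST(<K>): from <K>::=<E> <S> <K> <H> we get {p, s, t, u}; from <K>::=<C> t p <S> we get {t, u}. So FIRST(<K>) = {p, s, t, u}.
FIRST(<H>): from <H>::=<C> we get {t, u}; from <H>::=<E> we get {epsilon, p, s, u}. So FIRST(<H>) = {epsilon, p, s, t, u}.
FIRST(<H> <S> t): take FIRST of each symbol in turn, carrying on past any symbol whose FIRST contains epsilon; result {p, s, t, u}.

{p, s, t, u}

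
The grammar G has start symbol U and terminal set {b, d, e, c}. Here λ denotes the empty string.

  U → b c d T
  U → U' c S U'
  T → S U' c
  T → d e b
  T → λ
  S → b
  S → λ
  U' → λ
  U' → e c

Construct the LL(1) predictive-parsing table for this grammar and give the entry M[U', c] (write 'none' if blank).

FIRST(S): from S→b we get {b}; from S→λ we get {λ}. So FIRST(S) = {λ, b}.
FIRST(U'): from U'→λ we get {λ}; from U'→e c we get {e}. So FIRST(U') = {λ, e}.
FIRST(U): from U→b c d T we get {b}; from U→U' c S U' we get {c, e}. So FIRST(U) = {b, c, e}.
FIRST(T): from T→S U' c we get {b, c, e}; from T→d e b we get {d}; from T→λ we get {λ}. So FIRST(T) = {λ, b, c, d, e}.
FOLLOW(U) includes $ since U is the start symbol.
FOLLOW(U): U appears on no right-hand side. Thus FOLLOW(U) = {$}.
FOLLOW(U'): in U→U' c S U' (occurrence 1), U' is followed by c S U' with FIRST {c}; in U→U' c S U' (occurrence 2), the suffix after U' is empty, so FOLLOW(U') ⊇ FOLLOW(U) = {$}; in T→S U' c, U' is followed by c with FIRST {c}. Thus FOLLOW(U') = {$, c}.
For U' → λ: FIRST(λ) = {λ}, so it goes in M[U', t] for t ∈ {}; since λ ∈ FIRST, also for every t ∈ FOLLOW(U') = {$, c}.
For U' → e c: FIRST(e c) = {e}, so it goes in M[U', t] for t ∈ {e}.

U' → λ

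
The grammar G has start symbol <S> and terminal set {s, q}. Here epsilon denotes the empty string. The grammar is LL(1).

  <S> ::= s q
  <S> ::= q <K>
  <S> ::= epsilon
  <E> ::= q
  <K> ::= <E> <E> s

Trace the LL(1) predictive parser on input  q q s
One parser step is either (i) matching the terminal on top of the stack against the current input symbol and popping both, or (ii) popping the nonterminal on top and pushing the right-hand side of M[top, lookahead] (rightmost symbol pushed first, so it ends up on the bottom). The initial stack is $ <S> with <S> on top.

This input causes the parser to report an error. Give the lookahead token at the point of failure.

     Stack        Input    Action
  1  $ <S>        q q s $  expand <S> ::= q <K>
  2  $ <K> q      q q s $  match q
  3  $ <K>        q s $    expand <K> ::= <E> <E> s
  4  $ s <E> <E>  q s $    expand <E> ::= q
  5  $ s <E> q    q s $    match q
  6  $ s <E>      s $      error: M[<E>, s] is empty

s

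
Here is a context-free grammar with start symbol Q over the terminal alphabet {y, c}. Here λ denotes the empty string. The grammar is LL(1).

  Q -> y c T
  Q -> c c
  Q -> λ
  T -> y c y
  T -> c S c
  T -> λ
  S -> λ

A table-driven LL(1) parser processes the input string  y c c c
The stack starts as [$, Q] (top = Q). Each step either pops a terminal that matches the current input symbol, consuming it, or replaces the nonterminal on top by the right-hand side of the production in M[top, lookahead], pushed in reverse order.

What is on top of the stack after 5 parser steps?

S

step 1: stack=$ Q  input=y c c c $  — expand Q -> y c T
step 2: stack=$ T c y  input=y c c c $  — match y
step 3: stack=$ T c  input=c c c $  — match c
step 4: stack=$ T  input=c c $  — expand T -> c S c
step 5: stack=$ c S c  input=c c $  — match c
Stack after step 5: $ c S (top = S).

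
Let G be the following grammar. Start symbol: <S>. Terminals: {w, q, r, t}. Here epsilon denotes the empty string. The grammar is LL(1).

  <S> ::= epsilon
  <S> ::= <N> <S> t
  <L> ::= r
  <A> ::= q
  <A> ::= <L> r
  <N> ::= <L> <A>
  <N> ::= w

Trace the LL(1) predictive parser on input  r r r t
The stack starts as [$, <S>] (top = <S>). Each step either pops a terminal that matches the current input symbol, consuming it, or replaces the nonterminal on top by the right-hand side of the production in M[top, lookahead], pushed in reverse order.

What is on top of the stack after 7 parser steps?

step 1: stack=$ <S>  input=r r r t $  — expand <S> ::= <N> <S> t
step 2: stack=$ t <S> <N>  input=r r r t $  — expand <N> ::= <L> <A>
step 3: stack=$ t <S> <A> <L>  input=r r r t $  — expand <L> ::= r
step 4: stack=$ t <S> <A> r  input=r r r t $  — match r
step 5: stack=$ t <S> <A>  input=r r t $  — expand <A> ::= <L> r
step 6: stack=$ t <S> r <L>  input=r r t $  — expand <L> ::= r
step 7: stack=$ t <S> r r  input=r r t $  — match r
Stack after step 7: $ t <S> r (top = r).

r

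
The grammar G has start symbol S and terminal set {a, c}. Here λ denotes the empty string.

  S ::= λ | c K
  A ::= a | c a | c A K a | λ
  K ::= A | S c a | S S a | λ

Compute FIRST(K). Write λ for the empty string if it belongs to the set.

FIRST(S): from S::=λ we get {λ}; from S::=c K we get {c}. So FIRST(S) = {λ, c}.
FIRST(A): from A::=a we get {a}; from A::=c a we get {c}; from A::=c A K a we get {c}; from A::=λ we get {λ}. So FIRST(A) = {λ, a, c}.
FIRST(K): from K::=A we get {λ, a, c}; from K::=S c a we get {c}; from K::=S S a we get {a, c}; from K::=λ we get {λ}. So FIRST(K) = {λ, a, c}.

{λ, a, c}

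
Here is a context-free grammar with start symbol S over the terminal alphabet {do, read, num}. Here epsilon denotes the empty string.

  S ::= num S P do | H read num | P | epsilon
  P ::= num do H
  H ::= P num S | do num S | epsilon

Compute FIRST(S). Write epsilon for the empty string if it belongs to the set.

{epsilon, do, num, read}

FIRST(P) = {num}
FIRST(H) = {epsilon, do, num}  (via P num S)
FIRST(S) = {epsilon, do, num, read}  (via H read num, P)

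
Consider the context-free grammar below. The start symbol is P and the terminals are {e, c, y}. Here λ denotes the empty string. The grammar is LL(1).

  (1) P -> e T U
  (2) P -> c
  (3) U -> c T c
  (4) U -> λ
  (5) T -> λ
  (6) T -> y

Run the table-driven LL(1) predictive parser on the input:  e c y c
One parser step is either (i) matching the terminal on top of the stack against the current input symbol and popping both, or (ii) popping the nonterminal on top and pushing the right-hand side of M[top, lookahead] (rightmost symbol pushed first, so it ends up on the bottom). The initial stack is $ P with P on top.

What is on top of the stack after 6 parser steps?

step 1: stack=$ P  input=e c y c $  — expand P -> e T U
step 2: stack=$ U T e  input=e c y c $  — match e
step 3: stack=$ U T  input=c y c $  — expand T -> λ
step 4: stack=$ U  input=c y c $  — expand U -> c T c
step 5: stack=$ c T c  input=c y c $  — match c
step 6: stack=$ c T  input=y c $  — expand T -> y
Stack after step 6: $ c y (top = y).

y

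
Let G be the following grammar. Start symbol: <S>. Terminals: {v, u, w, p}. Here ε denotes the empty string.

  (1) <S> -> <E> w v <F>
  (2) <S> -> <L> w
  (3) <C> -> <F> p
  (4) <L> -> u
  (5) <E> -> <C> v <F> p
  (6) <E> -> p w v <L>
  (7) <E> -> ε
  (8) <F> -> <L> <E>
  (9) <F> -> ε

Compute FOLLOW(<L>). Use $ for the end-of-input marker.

{$, p, u, w}

FIRST(<L>): from <L>->u we get {u}. So FIRST(<L>) = {u}.
FIRST(<F>): from <F>-><L> <E> we get {u}; from <F>->ε we get {ε}. So FIRST(<F>) = {ε, u}.
FIRST(<C>): from <C>-><F> p we get {p, u}. So FIRST(<C>) = {p, u}.
FIRST(<E>): from <E>-><C> v <F> p we get {p, u}; from <E>->p w v <L> we get {p}; from <E>->ε we get {ε}. So FIRST(<E>) = {ε, p, u}.
FIRST(<S>): from <S>-><E> w v <F> we get {p, u, w}; from <S>-><L> w we get {u}. So FIRST(<S>) = {p, u, w}.
FOLLOW(<S>) includes $ since <S> is the start symbol.
FOLLOW(<S>): <S> appears on no right-hand side. Thus FOLLOW(<S>) = {$}.
FOLLOW(<C>): in <E>-><C> v <F> p, <C> is followed by v <F> p with FIRST {v}. Thus FOLLOW(<C>) = {v}.
FOLLOW(<F>): in <S>-><E> w v <F>, the suffix after <F> is empty, so FOLLOW(<F>) ⊇ FOLLOW(<S>) = {$}; in <C>-><F> p, <F> is followed by p with FIRST {p}; in <E>-><C> v <F> p, <F> is followed by p with FIRST {p}. Thus FOLLOW(<F>) = {$, p}.
FOLLOW(<E>): in <S>-><E> w v <F>, <E> is followed by w v <F> with FIRST {w}; in <F>-><L> <E>, the suffix after <E> is empty, so FOLLOW(<E>) ⊇ FOLLOW(<F>) = {$, p}. Thus FOLLOW(<E>) = {$, p, w}.
FOLLOW(<L>): in <S>-><L> w, <L> is followed by w with FIRST {w}; in <E>->p w v <L>, the suffix after <L> is empty, so FOLLOW(<L>) ⊇ FOLLOW(<E>) = {$, p, w}; in <F>-><L> <E>, <L> is followed by <E> with FIRST {ε, p, u}; in <F>-><L> <E>, the suffix after <L> is nullable, so FOLLOW(<L>) ⊇ FOLLOW(<F>) = {$, p}. Thus FOLLOW(<L>) = {$, p, u, w}.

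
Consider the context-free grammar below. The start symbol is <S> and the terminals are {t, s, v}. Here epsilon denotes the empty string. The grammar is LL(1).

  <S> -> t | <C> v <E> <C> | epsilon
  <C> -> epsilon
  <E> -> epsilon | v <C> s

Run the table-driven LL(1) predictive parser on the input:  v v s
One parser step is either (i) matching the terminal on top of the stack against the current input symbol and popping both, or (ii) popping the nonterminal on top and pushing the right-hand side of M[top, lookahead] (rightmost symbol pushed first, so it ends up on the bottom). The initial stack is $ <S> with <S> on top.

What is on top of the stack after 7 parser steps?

<C>

step 1: stack=$ <S>  input=v v s $  — expand <S> -> <C> v <E> <C>
step 2: stack=$ <C> <E> v <C>  input=v v s $  — expand <C> -> epsilon
step 3: stack=$ <C> <E> v  input=v v s $  — match v
step 4: stack=$ <C> <E>  input=v s $  — expand <E> -> v <C> s
step 5: stack=$ <C> s <C> v  input=v s $  — match v
step 6: stack=$ <C> s <C>  input=s $  — expand <C> -> epsilon
step 7: stack=$ <C> s  input=s $  — match s
Stack after step 7: $ <C> (top = <C>).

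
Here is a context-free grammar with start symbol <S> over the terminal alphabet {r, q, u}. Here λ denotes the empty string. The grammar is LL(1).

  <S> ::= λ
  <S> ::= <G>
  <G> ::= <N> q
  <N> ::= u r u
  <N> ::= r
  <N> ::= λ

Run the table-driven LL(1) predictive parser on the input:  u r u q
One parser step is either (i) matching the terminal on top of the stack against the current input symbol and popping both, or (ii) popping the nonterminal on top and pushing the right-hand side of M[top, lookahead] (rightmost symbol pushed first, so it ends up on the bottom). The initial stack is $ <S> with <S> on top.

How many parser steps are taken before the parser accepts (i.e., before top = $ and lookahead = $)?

     Stack      Input      Action
  1  $ <S>      u r u q $  expand <S> ::= <G>
  2  $ <G>      u r u q $  expand <G> ::= <N> q
  3  $ q <N>    u r u q $  expand <N> ::= u r u
  4  $ q u r u  u r u q $  match u
  5  $ q u r    r u q $    match r
  6  $ q u      u q $      match u
  7  $ q        q $        match q
Accept reached after 7 steps.

7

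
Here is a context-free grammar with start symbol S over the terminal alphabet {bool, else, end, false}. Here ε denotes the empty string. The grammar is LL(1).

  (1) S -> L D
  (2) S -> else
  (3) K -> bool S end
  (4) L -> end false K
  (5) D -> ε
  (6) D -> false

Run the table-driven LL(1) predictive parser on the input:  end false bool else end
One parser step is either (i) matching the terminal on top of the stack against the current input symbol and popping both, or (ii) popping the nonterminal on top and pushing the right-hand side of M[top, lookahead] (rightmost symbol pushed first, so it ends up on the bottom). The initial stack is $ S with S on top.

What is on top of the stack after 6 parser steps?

S

     Stack            Input                      Action
  1  $ S              end false bool else end $  expand S -> L D
  2  $ D L            end false bool else end $  expand L -> end false K
  3  $ D K false end  end false bool else end $  match end
  4  $ D K false      false bool else end $      match false
  5  $ D K            bool else end $            expand K -> bool S end
  6  $ D end S bool   bool else end $            match bool
Stack after step 6: $ D end S (top = S).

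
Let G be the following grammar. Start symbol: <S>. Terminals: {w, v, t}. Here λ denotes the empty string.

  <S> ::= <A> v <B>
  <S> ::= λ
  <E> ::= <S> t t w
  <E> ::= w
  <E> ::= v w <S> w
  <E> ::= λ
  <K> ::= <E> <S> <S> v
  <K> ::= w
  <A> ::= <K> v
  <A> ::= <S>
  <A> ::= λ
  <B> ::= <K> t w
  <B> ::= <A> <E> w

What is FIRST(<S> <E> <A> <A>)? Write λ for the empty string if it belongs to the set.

FIRST(<S>) = {λ, t, v, w}  (via <A> v <B>)
FIRST(<E>) = {λ, t, v, w}  (via <S> t t w)
FIRST(<K>) = {t, v, w}  (via <E> <S> <S> v)
FIRST(<A>) = {λ, t, v, w}  (via <K> v, <S>)
FIRST(<B>) = {t, v, w}  (via <K> t w, <A> <E> w)
FIRST(<S> <E> <A> <A>): take FIRST of each symbol in turn, carrying on past any symbol whose FIRST contains λ; result {λ, t, v, w}.

{λ, t, v, w}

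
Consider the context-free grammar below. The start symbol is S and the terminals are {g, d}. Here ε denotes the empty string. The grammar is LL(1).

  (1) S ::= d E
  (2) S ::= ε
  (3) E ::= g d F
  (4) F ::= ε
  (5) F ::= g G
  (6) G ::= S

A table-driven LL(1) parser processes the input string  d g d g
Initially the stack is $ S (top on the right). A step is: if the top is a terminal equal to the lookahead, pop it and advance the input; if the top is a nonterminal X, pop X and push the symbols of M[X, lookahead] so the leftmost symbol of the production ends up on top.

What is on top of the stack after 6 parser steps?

step 1: stack=$ S  input=d g d g $  — expand S ::= d E
step 2: stack=$ E d  input=d g d g $  — match d
step 3: stack=$ E  input=g d g $  — expand E ::= g d F
step 4: stack=$ F d g  input=g d g $  — match g
step 5: stack=$ F d  input=d g $  — match d
step 6: stack=$ F  input=g $  — expand F ::= g G
Stack after step 6: $ G g (top = g).

g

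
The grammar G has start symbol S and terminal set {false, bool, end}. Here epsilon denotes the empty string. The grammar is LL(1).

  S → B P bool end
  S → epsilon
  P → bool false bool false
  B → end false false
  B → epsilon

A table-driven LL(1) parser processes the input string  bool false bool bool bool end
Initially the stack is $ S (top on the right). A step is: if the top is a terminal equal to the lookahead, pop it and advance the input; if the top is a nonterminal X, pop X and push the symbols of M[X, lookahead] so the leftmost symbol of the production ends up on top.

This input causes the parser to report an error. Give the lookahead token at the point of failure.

step 1: stack=$ S  input=bool false bool bool bool end $  — expand S → B P bool end
step 2: stack=$ end bool P B  input=bool false bool bool bool end $  — expand B → epsilon
step 3: stack=$ end bool P  input=bool false bool bool bool end $  — expand P → bool false bool false
step 4: stack=$ end bool false bool false bool  input=bool false bool bool bool end $  — match bool
step 5: stack=$ end bool false bool false  input=false bool bool bool end $  — match false
step 6: stack=$ end bool false bool  input=bool bool bool end $  — match bool
step 7: stack=$ end bool false  input=bool bool end $  — error: top is terminal false but lookahead is bool

bool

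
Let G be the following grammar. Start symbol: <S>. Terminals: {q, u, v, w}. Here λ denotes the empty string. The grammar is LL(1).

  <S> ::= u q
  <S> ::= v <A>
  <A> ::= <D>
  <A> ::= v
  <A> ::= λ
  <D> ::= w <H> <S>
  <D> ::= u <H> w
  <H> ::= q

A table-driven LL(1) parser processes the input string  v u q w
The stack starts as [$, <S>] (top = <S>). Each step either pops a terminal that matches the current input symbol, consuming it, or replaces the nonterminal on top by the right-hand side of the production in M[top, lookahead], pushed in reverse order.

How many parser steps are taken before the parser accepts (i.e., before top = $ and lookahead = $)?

step 1: stack=$ <S>  input=v u q w $  — expand <S> ::= v <A>
step 2: stack=$ <A> v  input=v u q w $  — match v
step 3: stack=$ <A>  input=u q w $  — expand <A> ::= <D>
step 4: stack=$ <D>  input=u q w $  — expand <D> ::= u <H> w
step 5: stack=$ w <H> u  input=u q w $  — match u
step 6: stack=$ w <H>  input=q w $  — expand <H> ::= q
step 7: stack=$ w q  input=q w $  — match q
step 8: stack=$ w  input=w $  — match w
Accept reached after 8 steps.

8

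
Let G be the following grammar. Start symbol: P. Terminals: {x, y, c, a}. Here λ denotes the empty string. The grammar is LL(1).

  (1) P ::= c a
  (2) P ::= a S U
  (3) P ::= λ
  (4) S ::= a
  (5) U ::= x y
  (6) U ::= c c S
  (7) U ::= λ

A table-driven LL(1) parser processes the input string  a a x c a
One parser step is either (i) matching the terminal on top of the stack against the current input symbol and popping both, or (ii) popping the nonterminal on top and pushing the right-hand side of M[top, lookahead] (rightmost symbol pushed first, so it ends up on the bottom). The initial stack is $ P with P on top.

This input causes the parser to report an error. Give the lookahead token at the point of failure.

step 1: stack=$ P  input=a a x c a $  — expand P ::= a S U
step 2: stack=$ U S a  input=a a x c a $  — match a
step 3: stack=$ U S  input=a x c a $  — expand S ::= a
step 4: stack=$ U a  input=a x c a $  — match a
step 5: stack=$ U  input=x c a $  — expand U ::= x y
step 6: stack=$ y x  input=x c a $  — match x
step 7: stack=$ y  input=c a $  — error: top is terminal y but lookahead is c

c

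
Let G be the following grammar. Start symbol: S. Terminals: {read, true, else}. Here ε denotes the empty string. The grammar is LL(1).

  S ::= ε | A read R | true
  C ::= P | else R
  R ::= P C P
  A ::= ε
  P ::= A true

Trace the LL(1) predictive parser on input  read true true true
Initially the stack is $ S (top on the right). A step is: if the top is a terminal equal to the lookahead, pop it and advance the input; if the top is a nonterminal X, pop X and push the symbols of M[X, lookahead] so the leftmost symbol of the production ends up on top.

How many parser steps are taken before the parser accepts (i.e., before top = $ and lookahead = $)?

14

step 1: stack=$ S  input=read true true true $  — expand S ::= A read R
step 2: stack=$ R read A  input=read true true true $  — expand A ::= ε
step 3: stack=$ R read  input=read true true true $  — match read
step 4: stack=$ R  input=true true true $  — expand R ::= P C P
step 5: stack=$ P C P  input=true true true $  — expand P ::= A true
step 6: stack=$ P C true A  input=true true true $  — expand A ::= ε
step 7: stack=$ P C true  input=true true true $  — match true
step 8: stack=$ P C  input=true true $  — expand C ::= P
step 9: stack=$ P P  input=true true $  — expand P ::= A true
step 10: stack=$ P true A  input=true true $  — expand A ::= ε
step 11: stack=$ P true  input=true true $  — match true
step 12: stack=$ P  input=true $  — expand P ::= A true
step 13: stack=$ true A  input=true $  — expand A ::= ε
step 14: stack=$ true  input=true $  — match true
Accept reached after 14 steps.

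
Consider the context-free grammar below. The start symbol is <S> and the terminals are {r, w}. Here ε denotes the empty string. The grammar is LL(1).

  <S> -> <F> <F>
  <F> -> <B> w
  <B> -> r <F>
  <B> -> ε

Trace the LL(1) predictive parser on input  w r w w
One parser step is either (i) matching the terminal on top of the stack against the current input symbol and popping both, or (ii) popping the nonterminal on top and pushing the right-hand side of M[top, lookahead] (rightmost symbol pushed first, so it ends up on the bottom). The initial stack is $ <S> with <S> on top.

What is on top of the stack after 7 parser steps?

<F>

step 1: stack=$ <S>  input=w r w w $  — expand <S> -> <F> <F>
step 2: stack=$ <F> <F>  input=w r w w $  — expand <F> -> <B> w
step 3: stack=$ <F> w <B>  input=w r w w $  — expand <B> -> ε
step 4: stack=$ <F> w  input=w r w w $  — match w
step 5: stack=$ <F>  input=r w w $  — expand <F> -> <B> w
step 6: stack=$ w <B>  input=r w w $  — expand <B> -> r <F>
step 7: stack=$ w <F> r  input=r w w $  — match r
Stack after step 7: $ w <F> (top = <F>).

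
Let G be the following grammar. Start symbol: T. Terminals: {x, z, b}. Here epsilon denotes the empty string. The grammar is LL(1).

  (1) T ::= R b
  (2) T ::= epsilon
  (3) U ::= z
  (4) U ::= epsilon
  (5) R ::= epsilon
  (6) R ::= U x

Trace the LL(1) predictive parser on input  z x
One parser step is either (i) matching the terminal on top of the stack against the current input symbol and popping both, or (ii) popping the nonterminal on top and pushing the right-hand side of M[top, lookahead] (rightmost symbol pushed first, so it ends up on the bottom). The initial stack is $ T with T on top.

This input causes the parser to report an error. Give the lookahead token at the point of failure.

$

step 1: stack=$ T  input=z x $  — expand T ::= R b
step 2: stack=$ b R  input=z x $  — expand R ::= U x
step 3: stack=$ b x U  input=z x $  — expand U ::= z
step 4: stack=$ b x z  input=z x $  — match z
step 5: stack=$ b x  input=x $  — match x
step 6: stack=$ b  input=$  — error: top is terminal b but lookahead is $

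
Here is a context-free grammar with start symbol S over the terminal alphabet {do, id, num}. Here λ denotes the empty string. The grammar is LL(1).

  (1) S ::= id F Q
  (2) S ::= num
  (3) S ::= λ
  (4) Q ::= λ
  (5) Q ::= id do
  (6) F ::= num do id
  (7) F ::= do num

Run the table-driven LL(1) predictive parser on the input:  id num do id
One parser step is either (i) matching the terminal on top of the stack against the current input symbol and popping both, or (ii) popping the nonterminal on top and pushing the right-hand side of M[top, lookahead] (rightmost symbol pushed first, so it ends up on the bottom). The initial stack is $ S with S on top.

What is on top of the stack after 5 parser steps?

     Stack          Input           Action
  1  $ S            id num do id $  expand S ::= id F Q
  2  $ Q F id       id num do id $  match id
  3  $ Q F          num do id $     expand F ::= num do id
  4  $ Q id do num  num do id $     match num
  5  $ Q id do      do id $         match do
Stack after step 5: $ Q id (top = id).

id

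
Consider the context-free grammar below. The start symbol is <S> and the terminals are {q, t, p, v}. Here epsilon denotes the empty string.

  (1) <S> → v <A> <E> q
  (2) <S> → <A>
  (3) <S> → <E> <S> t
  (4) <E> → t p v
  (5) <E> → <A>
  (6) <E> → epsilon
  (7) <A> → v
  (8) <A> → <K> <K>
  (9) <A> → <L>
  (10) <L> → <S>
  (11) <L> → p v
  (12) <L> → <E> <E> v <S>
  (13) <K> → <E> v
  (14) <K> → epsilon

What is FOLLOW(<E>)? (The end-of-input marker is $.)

{p, q, t, v}

FIRST(<S>): from <S>→v <A> <E> q we get {v}; from <S>→<A> we get {epsilon, p, t, v}; from <S>→<E> <S> t we get {p, t, v}. So FIRST(<S>) = {epsilon, p, t, v}.
FIRST(<E>): from <E>→t p v we get {t}; from <E>→<A> we get {epsilon, p, t, v}; from <E>→epsilon we get {epsilon}. So FIRST(<E>) = {epsilon, p, t, v}.
FIRST(<L>): from <L>→<S> we get {epsilon, p, t, v}; from <L>→p v we get {p}; from <L>→<E> <E> v <S> we get {p, t, v}. So FIRST(<L>) = {epsilon, p, t, v}.
FIRST(<K>): from <K>→<E> v we get {p, t, v}; from <K>→epsilon we get {epsilon}. So FIRST(<K>) = {epsilon, p, t, v}.
FIRST(<A>): from <A>→v we get {v}; from <A>→<K> <K> we get {epsilon, p, t, v}; from <A>→<L> we get {epsilon, p, t, v}. So FIRST(<A>) = {epsilon, p, t, v}.
FOLLOW(<S>) includes $ since <S> is the start symbol.
FOLLOW(<E>): in <S>→v <A> <E> q, <E> is followed by q with FIRST {q}; in <S>→<E> <S> t, <E> is followed by <S> t with FIRST {p, t, v}; in <L>→<E> <E> v <S> (occurrence 1), <E> is followed by <E> v <S> with FIRST {p, t, v}; in <L>→<E> <E> v <S> (occurrence 2), <E> is followed by v <S> with FIRST {v}; in <K>→<E> v, <E> is followed by v with FIRST {v}. Thus FOLLOW(<E>) = {p, q, t, v}.
FOLLOW(<S>): in <S>→<E> <S> t, <S> is followed by t with FIRST {t}; in <L>→<S>, the suffix after <S> is empty, so FOLLOW(<S>) ⊇ FOLLOW(<L>) = {$, p, q, t, v}; in <L>→<E> <E> v <S>, the suffix after <S> is empty, so FOLLOW(<S>) ⊇ FOLLOW(<L>) = {$, p, q, t, v}. Thus FOLLOW(<S>) = {$, p, q, t, v}.
FOLLOW(<A>): in <S>→v <A> <E> q, <A> is followed by <E> q with FIRST {p, q, t, v}; in <S>→<A>, the suffix after <A> is empty, so FOLLOW(<A>) ⊇ FOLLOW(<S>) = {$, p, q, t, v}; in <E>→<A>, the suffix after <A> is empty, so FOLLOW(<A>) ⊇ FOLLOW(<E>) = {p, q, t, v}. Thus FOLLOW(<A>) = {$, p, q, t, v}.
FOLLOW(<L>): in <A>→<L>, the suffix after <L> is empty, so FOLLOW(<L>) ⊇ FOLLOW(<A>) = {$, p, q, t, v}. Thus FOLLOW(<L>) = {$, p, q, t, v}.
FOLLOW(<K>): in <A>→<K> <K> (occurrence 1), <K> is followed by <K> with FIRST {epsilon, p, t, v}; in <A>→<K> <K> (occurrence 1), the suffix after <K> is nullable, so FOLLOW(<K>) ⊇ FOLLOW(<A>) = {$, p, q, t, v}; in <A>→<K> <K> (occurrence 2), the suffix after <K> is empty, so FOLLOW(<K>) ⊇ FOLLOW(<A>) = {$, p, q, t, v}. Thus FOLLOW(<K>) = {$, p, q, t, v}.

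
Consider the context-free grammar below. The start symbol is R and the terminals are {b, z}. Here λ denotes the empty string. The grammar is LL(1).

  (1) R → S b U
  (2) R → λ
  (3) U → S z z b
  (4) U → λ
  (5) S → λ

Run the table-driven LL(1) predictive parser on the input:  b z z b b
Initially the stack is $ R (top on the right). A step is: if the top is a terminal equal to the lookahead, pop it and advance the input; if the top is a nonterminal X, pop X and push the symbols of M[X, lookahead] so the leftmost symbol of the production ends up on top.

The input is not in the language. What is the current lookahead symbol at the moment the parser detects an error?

b

     Stack      Input        Action
  1  $ R        b z z b b $  expand R → S b U
  2  $ U b S    b z z b b $  expand S → λ
  3  $ U b      b z z b b $  match b
  4  $ U        z z b b $    expand U → S z z b
  5  $ b z z S  z z b b $    expand S → λ
  6  $ b z z    z z b b $    match z
  7  $ b z      z b b $      match z
  8  $ b        b b $        match b
  9  $          b $          error: stack empty but input remains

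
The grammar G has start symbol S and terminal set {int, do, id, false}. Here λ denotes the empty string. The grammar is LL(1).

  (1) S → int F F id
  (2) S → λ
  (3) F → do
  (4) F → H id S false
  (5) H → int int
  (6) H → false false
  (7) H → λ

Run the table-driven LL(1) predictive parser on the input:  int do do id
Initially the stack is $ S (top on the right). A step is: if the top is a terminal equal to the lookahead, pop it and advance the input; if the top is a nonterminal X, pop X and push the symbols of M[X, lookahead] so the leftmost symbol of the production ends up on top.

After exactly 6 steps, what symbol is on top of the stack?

id

step 1: stack=$ S  input=int do do id $  — expand S → int F F id
step 2: stack=$ id F F int  input=int do do id $  — match int
step 3: stack=$ id F F  input=do do id $  — expand F → do
step 4: stack=$ id F do  input=do do id $  — match do
step 5: stack=$ id F  input=do id $  — expand F → do
step 6: stack=$ id do  input=do id $  — match do
Stack after step 6: $ id (top = id).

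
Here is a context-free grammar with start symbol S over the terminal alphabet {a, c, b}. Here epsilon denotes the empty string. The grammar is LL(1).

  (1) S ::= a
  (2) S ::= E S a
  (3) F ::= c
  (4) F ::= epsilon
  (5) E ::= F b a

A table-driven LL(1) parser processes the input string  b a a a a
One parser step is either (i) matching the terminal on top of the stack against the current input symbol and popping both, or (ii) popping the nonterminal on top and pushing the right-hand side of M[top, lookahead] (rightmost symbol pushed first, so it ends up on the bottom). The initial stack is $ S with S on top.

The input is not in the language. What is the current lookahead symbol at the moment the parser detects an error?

step 1: stack=$ S  input=b a a a a $  — expand S ::= E S a
step 2: stack=$ a S E  input=b a a a a $  — expand E ::= F b a
step 3: stack=$ a S a b F  input=b a a a a $  — expand F ::= epsilon
step 4: stack=$ a S a b  input=b a a a a $  — match b
step 5: stack=$ a S a  input=a a a a $  — match a
step 6: stack=$ a S  input=a a a $  — expand S ::= a
step 7: stack=$ a a  input=a a a $  — match a
step 8: stack=$ a  input=a a $  — match a
step 9: stack=$  input=a $  — error: stack empty but input remains

a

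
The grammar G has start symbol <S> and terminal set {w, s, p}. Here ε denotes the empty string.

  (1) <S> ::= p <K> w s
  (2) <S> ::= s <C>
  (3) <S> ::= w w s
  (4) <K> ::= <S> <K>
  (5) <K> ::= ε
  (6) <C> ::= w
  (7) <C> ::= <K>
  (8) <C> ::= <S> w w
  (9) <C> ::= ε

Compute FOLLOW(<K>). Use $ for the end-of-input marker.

{$, p, s, w}

FIRST(<S>): from <S>::=p <K> w s we get {p}; from <S>::=s <C> we get {s}; from <S>::=w w s we get {w}. So FIRST(<S>) = {p, s, w}.
FIRST(<K>): from <K>::=<S> <K> we get {p, s, w}; from <K>::=ε we get {ε}. So FIRST(<K>) = {ε, p, s, w}.
FIRST(<C>): from <C>::=w we get {w}; from <C>::=<K> we get {ε, p, s, w}; from <C>::=<S> w w we get {p, s, w}; from <C>::=ε we get {ε}. So FIRST(<C>) = {ε, p, s, w}.
FOLLOW(<S>) includes $ since <S> is the start symbol.
FOLLOW(<S>): in <K>::=<S> <K>, <S> is followed by <K> with FIRST {ε, p, s, w}; in <K>::=<S> <K>, the suffix after <S> is nullable, so FOLLOW(<S>) ⊇ FOLLOW(<K>) = {$, p, s, w}; in <C>::=<S> w w, <S> is followed by w w with FIRST {w}. Thus FOLLOW(<S>) = {$, p, s, w}.
FOLLOW(<C>): in <S>::=s <C>, the suffix after <C> is empty, so FOLLOW(<C>) ⊇ FOLLOW(<S>) = {$, p, s, w}. Thus FOLLOW(<C>) = {$, p, s, w}.
FOLLOW(<K>): in <S>::=p <K> w s, <K> is followed by w s with FIRST {w}; in <K>::=<S> <K>, the suffix after <K> is empty (adds nothing new); in <C>::=<K>, the suffix after <K> is empty, so FOLLOW(<K>) ⊇ FOLLOW(<C>) = {$, p, s, w}. Thus FOLLOW(<K>) = {$, p, s, w}.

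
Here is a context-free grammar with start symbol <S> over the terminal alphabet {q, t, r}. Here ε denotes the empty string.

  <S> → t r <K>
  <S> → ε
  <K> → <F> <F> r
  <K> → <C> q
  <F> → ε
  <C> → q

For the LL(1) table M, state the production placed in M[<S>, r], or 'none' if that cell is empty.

none

FIRST(<S>): from <S>→t r <K> we get {t}; from <S>→ε we get {ε}. So FIRST(<S>) = {ε, t}.
FIRST(<F>): from <F>→ε we get {ε}. So FIRST(<F>) = {ε}.
FIRST(<C>): from <C>→q we get {q}. So FIRST(<C>) = {q}.
FIRST(<K>): from <K>→<F> <F> r we get {r}; from <K>→<C> q we get {q}. So FIRST(<K>) = {q, r}.
FOLLOW(<S>) includes $ since <S> is the start symbol.
FOLLOW(<S>): <S> appears on no right-hand side. Thus FOLLOW(<S>) = {$}.
For <S> → t r <K>: FIRST(t r <K>) = {t}, so it goes in M[<S>, t] for t ∈ {t}.
For <S> → ε: FIRST(ε) = {ε}, so it goes in M[<S>, t] for t ∈ {}; since ε ∈ FIRST, also for every t ∈ FOLLOW(<S>) = {$}.
None of these place a production in M[<S>, r].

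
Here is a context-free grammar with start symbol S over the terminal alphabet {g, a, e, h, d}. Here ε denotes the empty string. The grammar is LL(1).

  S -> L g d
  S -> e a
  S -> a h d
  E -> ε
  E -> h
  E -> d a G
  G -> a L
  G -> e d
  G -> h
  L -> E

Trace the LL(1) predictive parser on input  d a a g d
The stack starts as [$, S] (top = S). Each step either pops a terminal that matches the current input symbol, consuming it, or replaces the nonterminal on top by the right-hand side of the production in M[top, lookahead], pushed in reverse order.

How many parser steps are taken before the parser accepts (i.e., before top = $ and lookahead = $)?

11

      Stack        Input        Action
   1  $ S          d a a g d $  expand S -> L g d
   2  $ d g L      d a a g d $  expand L -> E
   3  $ d g E      d a a g d $  expand E -> d a G
   4  $ d g G a d  d a a g d $  match d
   5  $ d g G a    a a g d $    match a
   6  $ d g G      a g d $      expand G -> a L
   7  $ d g L a    a g d $      match a
   8  $ d g L      g d $        expand L -> E
   9  $ d g E      g d $        expand E -> ε
  10  $ d g        g d $        match g
  11  $ d          d $          match d
Accept reached after 11 steps.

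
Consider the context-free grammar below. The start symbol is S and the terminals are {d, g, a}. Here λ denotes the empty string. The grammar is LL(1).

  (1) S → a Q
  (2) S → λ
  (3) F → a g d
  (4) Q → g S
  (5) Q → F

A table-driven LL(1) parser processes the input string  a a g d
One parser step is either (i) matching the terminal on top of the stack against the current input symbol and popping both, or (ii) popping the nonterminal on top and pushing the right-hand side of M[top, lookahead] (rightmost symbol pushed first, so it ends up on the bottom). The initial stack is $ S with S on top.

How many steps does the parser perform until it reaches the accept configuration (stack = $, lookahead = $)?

7

step 1: stack=$ S  input=a a g d $  — expand S → a Q
step 2: stack=$ Q a  input=a a g d $  — match a
step 3: stack=$ Q  input=a g d $  — expand Q → F
step 4: stack=$ F  input=a g d $  — expand F → a g d
step 5: stack=$ d g a  input=a g d $  — match a
step 6: stack=$ d g  input=g d $  — match g
step 7: stack=$ d  input=d $  — match d
Accept reached after 7 steps.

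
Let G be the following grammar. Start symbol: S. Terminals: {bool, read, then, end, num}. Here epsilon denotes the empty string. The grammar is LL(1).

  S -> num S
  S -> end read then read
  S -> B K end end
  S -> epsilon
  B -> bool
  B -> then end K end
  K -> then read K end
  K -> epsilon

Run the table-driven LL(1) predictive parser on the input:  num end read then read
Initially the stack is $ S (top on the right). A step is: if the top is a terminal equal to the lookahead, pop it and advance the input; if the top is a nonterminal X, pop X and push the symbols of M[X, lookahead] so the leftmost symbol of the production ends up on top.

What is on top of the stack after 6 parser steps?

     Stack                 Input                     Action
  1  $ S                   num end read then read $  expand S -> num S
  2  $ S num               num end read then read $  match num
  3  $ S                   end read then read $      expand S -> end read then read
  4  $ read then read end  end read then read $      match end
  5  $ read then read      read then read $          match read
  6  $ read then           then read $               match then
Stack after step 6: $ read (top = read).

read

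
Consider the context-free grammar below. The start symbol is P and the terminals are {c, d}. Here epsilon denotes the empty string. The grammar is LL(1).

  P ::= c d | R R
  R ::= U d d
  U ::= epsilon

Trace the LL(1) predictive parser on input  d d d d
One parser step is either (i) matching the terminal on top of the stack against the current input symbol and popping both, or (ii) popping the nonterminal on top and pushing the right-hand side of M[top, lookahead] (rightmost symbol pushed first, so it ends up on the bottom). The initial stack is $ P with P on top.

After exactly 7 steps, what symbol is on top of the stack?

d

step 1: stack=$ P  input=d d d d $  — expand P ::= R R
step 2: stack=$ R R  input=d d d d $  — expand R ::= U d d
step 3: stack=$ R d d U  input=d d d d $  — expand U ::= epsilon
step 4: stack=$ R d d  input=d d d d $  — match d
step 5: stack=$ R d  input=d d d $  — match d
step 6: stack=$ R  input=d d $  — expand R ::= U d d
step 7: stack=$ d d U  input=d d $  — expand U ::= epsilon
Stack after step 7: $ d d (top = d).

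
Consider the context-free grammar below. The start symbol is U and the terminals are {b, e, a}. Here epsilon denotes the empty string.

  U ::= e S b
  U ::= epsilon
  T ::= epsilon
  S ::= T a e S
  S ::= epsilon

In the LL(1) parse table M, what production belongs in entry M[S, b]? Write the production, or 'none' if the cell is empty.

S ::= epsilon

FIRST(U) = {epsilon, e}
FIRST(T) = {epsilon}
FIRST(S) = {epsilon, a}  (via T a e S)
FOLLOW(U) includes $ since U is the start symbol.
FOLLOW(S): in U::=e S b, S is followed by b with FIRST {b}; in S::=T a e S, the suffix after S is empty (adds nothing new). Thus FOLLOW(S) = {b}.
For S ::= T a e S: FIRST(T a e S) = {a}, so it goes in M[S, t] for t ∈ {a}.
For S ::= epsilon: FIRST(epsilon) = {epsilon}, so it goes in M[S, t] for t ∈ {}; since epsilon ∈ FIRST, also for every t ∈ FOLLOW(S) = {b}.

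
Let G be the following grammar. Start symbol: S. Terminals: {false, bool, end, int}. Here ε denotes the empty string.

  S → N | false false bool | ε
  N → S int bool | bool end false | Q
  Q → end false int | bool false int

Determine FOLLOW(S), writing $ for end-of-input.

FIRST(Q) = {bool, end}
FIRST(S) = {ε, bool, end, false, int}  (via N)
FIRST(N) = {bool, end, false, int}  (via S int bool, Q)
FOLLOW(S) includes $ since S is the start symbol.
FOLLOW(S): in N→S int bool, S is followed by int bool with FIRST {int}. Thus FOLLOW(S) = {$, int}.
FOLLOW(N): in S→N, the suffix after N is empty, so FOLLOW(N) ⊇ FOLLOW(S) = {$, int}. Thus FOLLOW(N) = {$, int}.
FOLLOW(Q): in N→Q, the suffix after Q is empty, so FOLLOW(Q) ⊇ FOLLOW(N) = {$, int}. Thus FOLLOW(Q) = {$, int}.

{$, int}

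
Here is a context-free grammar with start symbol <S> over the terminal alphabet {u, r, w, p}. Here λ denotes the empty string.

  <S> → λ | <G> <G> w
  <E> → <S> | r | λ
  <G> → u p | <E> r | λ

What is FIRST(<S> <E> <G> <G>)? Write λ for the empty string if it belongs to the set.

FIRST(<S>) = {λ, r, u, w}  (via <G> <G> w)
FIRST(<E>) = {λ, r, u, w}  (via <S>)
FIRST(<G>) = {λ, r, u, w}  (via <E> r)
FIRST(<S> <E> <G> <G>): take FIRST of each symbol in turn, carrying on past any symbol whose FIRST contains λ; result {λ, r, u, w}.

{λ, r, u, w}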